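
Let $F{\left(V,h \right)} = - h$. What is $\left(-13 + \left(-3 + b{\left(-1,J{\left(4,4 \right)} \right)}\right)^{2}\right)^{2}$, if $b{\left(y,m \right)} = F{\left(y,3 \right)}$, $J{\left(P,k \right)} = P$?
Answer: $529$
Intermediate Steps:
$b{\left(y,m \right)} = -3$ ($b{\left(y,m \right)} = \left(-1\right) 3 = -3$)
$\left(-13 + \left(-3 + b{\left(-1,J{\left(4,4 \right)} \right)}\right)^{2}\right)^{2} = \left(-13 + \left(-3 - 3\right)^{2}\right)^{2} = \left(-13 + \left(-6\right)^{2}\right)^{2} = \left(-13 + 36\right)^{2} = 23^{2} = 529$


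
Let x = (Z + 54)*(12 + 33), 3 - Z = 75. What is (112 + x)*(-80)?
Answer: 55840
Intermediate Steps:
Z = -72 (Z = 3 - 1*75 = 3 - 75 = -72)
x = -810 (x = (-72 + 54)*(12 + 33) = -18*45 = -810)
(112 + x)*(-80) = (112 - 810)*(-80) = -698*(-80) = 55840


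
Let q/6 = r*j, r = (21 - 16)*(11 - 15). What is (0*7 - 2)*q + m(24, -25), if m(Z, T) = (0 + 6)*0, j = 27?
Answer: 6480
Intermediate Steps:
r = -20 (r = 5*(-4) = -20)
m(Z, T) = 0 (m(Z, T) = 6*0 = 0)
q = -3240 (q = 6*(-20*27) = 6*(-540) = -3240)
(0*7 - 2)*q + m(24, -25) = (0*7 - 2)*(-3240) + 0 = (0 - 2)*(-3240) + 0 = -2*(-3240) + 0 = 6480 + 0 = 6480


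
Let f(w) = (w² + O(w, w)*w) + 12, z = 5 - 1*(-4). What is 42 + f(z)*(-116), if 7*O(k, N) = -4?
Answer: -71046/7 ≈ -10149.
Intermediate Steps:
z = 9 (z = 5 + 4 = 9)
O(k, N) = -4/7 (O(k, N) = (⅐)*(-4) = -4/7)
f(w) = 12 + w² - 4*w/7 (f(w) = (w² - 4*w/7) + 12 = 12 + w² - 4*w/7)
42 + f(z)*(-116) = 42 + (12 + 9² - 4/7*9)*(-116) = 42 + (12 + 81 - 36/7)*(-116) = 42 + (615/7)*(-116) = 42 - 71340/7 = -71046/7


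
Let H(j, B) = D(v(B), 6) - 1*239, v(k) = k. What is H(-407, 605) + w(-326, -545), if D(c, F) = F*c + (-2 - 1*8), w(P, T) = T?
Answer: 2836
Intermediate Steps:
D(c, F) = -10 + F*c (D(c, F) = F*c + (-2 - 8) = F*c - 10 = -10 + F*c)
H(j, B) = -249 + 6*B (H(j, B) = (-10 + 6*B) - 1*239 = (-10 + 6*B) - 239 = -249 + 6*B)
H(-407, 605) + w(-326, -545) = (-249 + 6*605) - 545 = (-249 + 3630) - 545 = 3381 - 545 = 2836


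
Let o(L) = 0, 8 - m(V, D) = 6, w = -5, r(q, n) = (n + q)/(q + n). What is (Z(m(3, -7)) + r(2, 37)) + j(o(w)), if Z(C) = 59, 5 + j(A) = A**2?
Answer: 55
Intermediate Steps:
r(q, n) = 1 (r(q, n) = (n + q)/(n + q) = 1)
m(V, D) = 2 (m(V, D) = 8 - 1*6 = 8 - 6 = 2)
j(A) = -5 + A**2
(Z(m(3, -7)) + r(2, 37)) + j(o(w)) = (59 + 1) + (-5 + 0**2) = 60 + (-5 + 0) = 60 - 5 = 55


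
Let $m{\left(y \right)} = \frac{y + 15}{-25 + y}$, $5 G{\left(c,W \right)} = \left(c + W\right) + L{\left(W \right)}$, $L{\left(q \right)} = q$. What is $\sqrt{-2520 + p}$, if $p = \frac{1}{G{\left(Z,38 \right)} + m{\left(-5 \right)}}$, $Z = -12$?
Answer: $\frac{5 i \sqrt{3524763}}{187} \approx 50.199 i$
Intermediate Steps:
$G{\left(c,W \right)} = \frac{c}{5} + \frac{2 W}{5}$ ($G{\left(c,W \right)} = \frac{\left(c + W\right) + W}{5} = \frac{\left(W + c\right) + W}{5} = \frac{c + 2 W}{5} = \frac{c}{5} + \frac{2 W}{5}$)
$m{\left(y \right)} = \frac{15 + y}{-25 + y}$
$p = \frac{15}{187}$ ($p = \frac{1}{\left(\frac{1}{5} \left(-12\right) + \frac{2}{5} \cdot 38\right) + \frac{15 - 5}{-25 - 5}} = \frac{1}{\left(- \frac{12}{5} + \frac{76}{5}\right) + \frac{1}{-30} \cdot 10} = \frac{1}{\frac{64}{5} - \frac{1}{3}} = \frac{1}{\frac{187}{15}} = \frac{15}{187} \approx 0.080214$)
$\sqrt{-2520 + p} = \sqrt{-2520 + \frac{15}{187}} = \sqrt{- \frac{471225}{187}} = \frac{5 i \sqrt{3524763}}{187}$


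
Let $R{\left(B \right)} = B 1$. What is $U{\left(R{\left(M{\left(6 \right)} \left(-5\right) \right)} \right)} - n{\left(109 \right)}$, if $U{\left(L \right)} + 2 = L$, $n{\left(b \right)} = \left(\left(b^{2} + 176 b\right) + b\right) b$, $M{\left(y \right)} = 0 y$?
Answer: $-3397968$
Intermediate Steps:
$M{\left(y \right)} = 0$
$n{\left(b \right)} = b \left(b^{2} + 177 b\right)$ ($n{\left(b \right)} = \left(b^{2} + 177 b\right) b = b \left(b^{2} + 177 b\right)$)
$R{\left(B \right)} = B$
$U{\left(L \right)} = -2 + L$
$U{\left(R{\left(M{\left(6 \right)} \left(-5\right) \right)} \right)} - n{\left(109 \right)} = \left(-2 + 0 \left(-5\right)\right) - 109^{2} \left(177 + 109\right) = \left(-2 + 0\right) - 11881 \cdot 286 = -2 - 3397966 = -3397968$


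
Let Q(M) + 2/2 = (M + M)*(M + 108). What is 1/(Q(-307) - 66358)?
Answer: 1/55827 ≈ 1.7912e-5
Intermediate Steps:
Q(M) = -1 + 2*M*(108 + M) (Q(M) = -1 + (M + M)*(M + 108) = -1 + (2*M)*(108 + M) = -1 + 2*M*(108 + M))
1/(Q(-307) - 66358) = 1/((-1 + 2*(-307)² + 216*(-307)) - 66358) = 1/((-1 + 2*94249 - 66312) - 66358) = 1/((-1 + 188498 - 66312) - 66358) = 1/(122185 - 66358) = 1/55827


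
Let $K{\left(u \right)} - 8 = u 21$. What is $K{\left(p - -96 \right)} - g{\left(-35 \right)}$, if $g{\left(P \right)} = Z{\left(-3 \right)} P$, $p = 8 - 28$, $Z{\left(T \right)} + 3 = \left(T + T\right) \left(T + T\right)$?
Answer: $2759$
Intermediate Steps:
$Z{\left(T \right)} = -3 + 4 T^{2}$ ($Z{\left(T \right)} = -3 + \left(T + T\right) \left(T + T\right) = -3 + 2 T 2 T = -3 + 4 T^{2}$)
$p = -20$ ($p = 8 - 28 = -20$)
$K{\left(u \right)} = 8 + 21 u$ ($K{\left(u \right)} = 8 + u 21 = 8 + 21 u$)
$g{\left(P \right)} = 33 P$ ($g{\left(P \right)} = \left(-3 + 4 \left(-3\right)^{2}\right) P = \left(-3 + 4 \cdot 9\right) P = \left(-3 + 36\right) P = 33 P$)
$K{\left(p - -96 \right)} - g{\left(-35 \right)} = \left(8 + 21 \left(-20 - -96\right)\right) - 33 \left(-35\right) = \left(8 + 21 \left(-20 + 96\right)\right) - -1155 = \left(8 + 21 \cdot 76\right) + 1155 = \left(8 + 1596\right) + 1155 = 1604 + 1155 = 2759$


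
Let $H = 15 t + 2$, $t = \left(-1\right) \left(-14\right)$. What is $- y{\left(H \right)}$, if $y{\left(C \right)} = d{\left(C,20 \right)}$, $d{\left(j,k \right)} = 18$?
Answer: $-18$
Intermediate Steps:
$t = 14$
$H = 212$ ($H = 15 \cdot 14 + 2 = 210 + 2 = 212$)
$y{\left(C \right)} = 18$
$- y{\left(H \right)} = \left(-1\right) 18 = -18$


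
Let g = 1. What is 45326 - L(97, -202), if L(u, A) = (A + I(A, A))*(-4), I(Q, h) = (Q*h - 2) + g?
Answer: 207730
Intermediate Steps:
I(Q, h) = -1 + Q*h (I(Q, h) = (Q*h - 2) + 1 = (-2 + Q*h) + 1 = -1 + Q*h)
L(u, A) = 4 - 4*A - 4*A² (L(u, A) = (A + (-1 + A*A))*(-4) = (A + (-1 + A²))*(-4) = (-1 + A + A²)*(-4) = 4 - 4*A - 4*A²)
45326 - L(97, -202) = 45326 - (4 - 4*(-202) - 4*(-202)²) = 45326 - (4 + 808 - 4*40804) = 45326 - (4 + 808 - 163216) = 45326 - 1*(-162404) = 45326 + 162404 = 207730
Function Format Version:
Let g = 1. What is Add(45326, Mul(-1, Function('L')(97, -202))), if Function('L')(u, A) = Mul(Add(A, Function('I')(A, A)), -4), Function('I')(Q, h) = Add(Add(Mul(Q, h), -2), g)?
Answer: 207730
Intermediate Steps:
Function('I')(Q, h) = Add(-1, Mul(Q, h)) (Function('I')(Q, h) = Add(Add(Mul(Q, h), -2), 1) = Add(Add(-2, Mul(Q, h)), 1) = Add(-1, Mul(Q, h)))
Function('L')(u, A) = Add(4, Mul(-4, A), Mul(-4, Pow(A, 2))) (Function('L')(u, A) = Mul(Add(A, Add(-1, Mul(A, A))), -4) = Mul(Add(A, Add(-1, Pow(A, 2))), -4) = Mul(Add(-1, A, Pow(A, 2)), -4) = Add(4, Mul(-4, A), Mul(-4, Pow(A, 2))))
Add(45326, Mul(-1, Function('L')(97, -202))) = Add(45326, Mul(-1, Add(4, Mul(-4, -202), Mul(-4, Pow(-202, 2))))) = Add(45326, Mul(-1, Add(4, 808, Mul(-4, 40804)))) = Add(45326, Mul(-1, Add(4, 808, -163216))) = Add(45326, Mul(-1, -162404)) = Add(45326, 162404) = 207730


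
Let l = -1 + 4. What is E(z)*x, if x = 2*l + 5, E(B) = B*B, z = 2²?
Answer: 176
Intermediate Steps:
l = 3
z = 4
E(B) = B²
x = 11 (x = 2*3 + 5 = 6 + 5 = 11)
E(z)*x = 4²*11 = 16*11 = 176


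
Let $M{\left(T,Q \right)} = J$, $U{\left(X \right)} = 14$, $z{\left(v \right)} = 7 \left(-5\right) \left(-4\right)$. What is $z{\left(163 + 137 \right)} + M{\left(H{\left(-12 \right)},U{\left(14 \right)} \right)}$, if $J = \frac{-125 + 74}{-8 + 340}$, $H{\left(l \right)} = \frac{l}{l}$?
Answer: $\frac{46429}{332} \approx 139.85$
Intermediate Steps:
$H{\left(l \right)} = 1$
$z{\left(v \right)} = 140$ ($z{\left(v \right)} = \left(-35\right) \left(-4\right) = 140$)
$J = - \frac{51}{332} \approx -0.15361$
$M{\left(T,Q \right)} = - \frac{51}{332}$
$z{\left(163 + 137 \right)} + M{\left(H{\left(-12 \right)},U{\left(14 \right)} \right)} = 140 - \frac{51}{332} = \frac{46429}{332}$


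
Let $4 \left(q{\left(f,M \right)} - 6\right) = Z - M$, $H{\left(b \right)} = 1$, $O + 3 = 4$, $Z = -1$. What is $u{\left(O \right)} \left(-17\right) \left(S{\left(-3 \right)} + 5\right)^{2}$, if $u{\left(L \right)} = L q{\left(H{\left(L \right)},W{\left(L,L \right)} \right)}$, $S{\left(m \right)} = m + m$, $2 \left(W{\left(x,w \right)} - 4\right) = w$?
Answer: $- \frac{629}{8} \approx -78.625$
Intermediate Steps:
$O = 1$ ($O = -3 + 4 = 1$)
$W{\left(x,w \right)} = 4 + \frac{w}{2}$
$q{\left(f,M \right)} = \frac{23}{4} - \frac{M}{4}$ ($q{\left(f,M \right)} = 6 + \frac{-1 - M}{4} = 6 - \left(\frac{1}{4} + \frac{M}{4}\right) = \frac{23}{4} - \frac{M}{4}$)
$S{\left(m \right)} = 2 m$
$u{\left(L \right)} = L \left(\frac{19}{4} - \frac{L}{8}\right)$ ($u{\left(L \right)} = L \left(\frac{23}{4} - \frac{4 + \frac{L}{2}}{4}\right) = L \left(\frac{23}{4} - \left(1 + \frac{L}{8}\right)\right) = L \left(\frac{19}{4} - \frac{L}{8}\right)$)
$u{\left(O \right)} \left(-17\right) \left(S{\left(-3 \right)} + 5\right)^{2} = \frac{1}{8} \cdot 1 \left(38 - 1\right) \left(-17\right) \left(2 \left(-3\right) + 5\right)^{2} = \frac{1}{8} \cdot 1 \left(38 - 1\right) \left(-17\right) \left(-6 + 5\right)^{2} = \frac{1}{8} \cdot 1 \cdot 37 \left(-17\right) \left(-1\right)^{2} = \frac{37}{8} \left(-17\right) 1 = \left(- \frac{629}{8}\right) 1 = - \frac{629}{8}$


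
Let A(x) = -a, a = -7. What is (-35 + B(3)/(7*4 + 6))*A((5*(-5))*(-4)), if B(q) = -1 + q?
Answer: -4158/17 ≈ -244.59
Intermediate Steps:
A(x) = 7 (A(x) = -1*(-7) = 7)
(-35 + B(3)/(7*4 + 6))*A((5*(-5))*(-4)) = (-35 + (-1 + 3)/(7*4 + 6))*7 = (-35 + 2/(28 + 6))*7 = (-35 + 2/34)*7 = (-35 + 2*(1/34))*7 = (-35 + 1/17)*7 = -594/17*7 = -4158/17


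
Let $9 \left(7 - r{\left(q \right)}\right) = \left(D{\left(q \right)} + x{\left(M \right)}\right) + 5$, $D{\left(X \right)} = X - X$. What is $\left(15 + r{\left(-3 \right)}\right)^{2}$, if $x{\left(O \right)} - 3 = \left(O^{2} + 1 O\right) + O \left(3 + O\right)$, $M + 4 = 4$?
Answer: $\frac{36100}{81} \approx 445.68$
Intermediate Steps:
$M = 0$ ($M = -4 + 4 = 0$)
$D{\left(X \right)} = 0$
$x{\left(O \right)} = 3 + O + O^{2} + O \left(3 + O\right)$ ($x{\left(O \right)} = 3 + \left(\left(O^{2} + 1 O\right) + O \left(3 + O\right)\right) = 3 + \left(\left(O^{2} + O\right) + O \left(3 + O\right)\right) = 3 + \left(\left(O + O^{2}\right) + O \left(3 + O\right)\right) = 3 + \left(O + O^{2} + O \left(3 + O\right)\right) = 3 + O + O^{2} + O \left(3 + O\right)$)
$r{\left(q \right)} = \frac{55}{9}$ ($r{\left(q \right)} = 7 - \frac{\left(0 + \left(3 + 2 \cdot 0^{2} + 4 \cdot 0\right)\right) + 5}{9} = 7 - \frac{\left(0 + \left(3 + 2 \cdot 0 + 0\right)\right) + 5}{9} = 7 - \frac{\left(0 + \left(3 + 0 + 0\right)\right) + 5}{9} = 7 - \frac{\left(0 + 3\right) + 5}{9} = 7 - \frac{3 + 5}{9} = 7 - \frac{8}{9} = \frac{55}{9}$)
$\left(15 + r{\left(-3 \right)}\right)^{2} = \left(15 + \frac{55}{9}\right)^{2} = \left(\frac{190}{9}\right)^{2} = \frac{36100}{81}$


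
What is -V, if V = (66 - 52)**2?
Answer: -196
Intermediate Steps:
V = 196 (V = 14**2 = 196)
-V = -1*196 = -196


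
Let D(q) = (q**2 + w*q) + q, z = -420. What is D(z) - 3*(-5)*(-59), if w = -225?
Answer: 269595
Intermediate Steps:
D(q) = q**2 - 224*q (D(q) = (q**2 - 225*q) + q = q**2 - 224*q)
D(z) - 3*(-5)*(-59) = -420*(-224 - 420) - 3*(-5)*(-59) = -420*(-644) - (-15)*(-59) = 270480 - 1*885 = 270480 - 885 = 269595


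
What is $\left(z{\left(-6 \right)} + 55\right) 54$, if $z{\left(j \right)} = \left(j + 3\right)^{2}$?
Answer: $3456$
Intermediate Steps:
$z{\left(j \right)} = \left(3 + j\right)^{2}$
$\left(z{\left(-6 \right)} + 55\right) 54 = \left(\left(3 - 6\right)^{2} + 55\right) 54 = \left(\left(-3\right)^{2} + 55\right) 54 = \left(9 + 55\right) 54 = 64 \cdot 54 = 3456$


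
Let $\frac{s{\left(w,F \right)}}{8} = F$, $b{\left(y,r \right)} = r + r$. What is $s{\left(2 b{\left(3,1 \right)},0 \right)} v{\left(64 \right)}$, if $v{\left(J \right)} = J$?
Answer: $0$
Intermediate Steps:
$b{\left(y,r \right)} = 2 r$
$s{\left(w,F \right)} = 8 F$
$s{\left(2 b{\left(3,1 \right)},0 \right)} v{\left(64 \right)} = 8 \cdot 0 \cdot 64 = 0 \cdot 64 = 0$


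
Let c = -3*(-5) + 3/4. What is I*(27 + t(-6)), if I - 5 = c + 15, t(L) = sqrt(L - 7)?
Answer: 3861/4 + 143*I*sqrt(13)/4 ≈ 965.25 + 128.9*I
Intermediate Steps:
t(L) = sqrt(-7 + L)
c = 63/4 (c = 15 + 3*(1/4) = 15 + 3/4 = 63/4 ≈ 15.750)
I = 143/4 (I = 5 + (63/4 + 15) = 5 + 123/4 = 143/4 ≈ 35.750)
I*(27 + t(-6)) = 143*(27 + sqrt(-7 - 6))/4 = 143*(27 + sqrt(-13))/4 = 143*(27 + I*sqrt(13))/4 = 3861/4 + 143*I*sqrt(13)/4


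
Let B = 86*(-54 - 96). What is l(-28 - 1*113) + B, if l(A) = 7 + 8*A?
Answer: -14021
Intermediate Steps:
B = -12900 (B = 86*(-150) = -12900)
l(-28 - 1*113) + B = (7 + 8*(-28 - 1*113)) - 12900 = (7 + 8*(-28 - 113)) - 12900 = (7 + 8*(-141)) - 12900 = (7 - 1128) - 12900 = -1121 - 12900 = -14021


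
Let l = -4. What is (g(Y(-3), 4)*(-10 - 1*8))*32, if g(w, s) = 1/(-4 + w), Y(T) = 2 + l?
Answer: 96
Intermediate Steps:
Y(T) = -2 (Y(T) = 2 - 4 = -2)
(g(Y(-3), 4)*(-10 - 1*8))*32 = ((-10 - 1*8)/(-4 - 2))*32 = ((-10 - 8)/(-6))*32 = -⅙*(-18)*32 = 3*32 = 96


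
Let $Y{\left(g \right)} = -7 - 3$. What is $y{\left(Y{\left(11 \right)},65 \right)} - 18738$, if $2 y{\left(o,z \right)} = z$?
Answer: $- \frac{37411}{2} \approx -18706.0$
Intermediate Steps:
$Y{\left(g \right)} = -10$ ($Y{\left(g \right)} = -7 - 3 = -10$)
$y{\left(o,z \right)} = \frac{z}{2}$
$y{\left(Y{\left(11 \right)},65 \right)} - 18738 = \frac{1}{2} \cdot 65 - 18738 = \frac{65}{2} - 18738 = - \frac{37411}{2}$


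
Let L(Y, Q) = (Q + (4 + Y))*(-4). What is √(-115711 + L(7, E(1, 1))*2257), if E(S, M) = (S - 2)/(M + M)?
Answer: I*√210505 ≈ 458.81*I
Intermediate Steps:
E(S, M) = (-2 + S)/(2*M) (E(S, M) = (-2 + S)/((2*M)) = (-2 + S)*(1/(2*M)) = (-2 + S)/(2*M))
L(Y, Q) = -16 - 4*Q - 4*Y (L(Y, Q) = (4 + Q + Y)*(-4) = -16 - 4*Q - 4*Y)
√(-115711 + L(7, E(1, 1))*2257) = √(-115711 + (-16 - 2*(-2 + 1)/1 - 4*7)*2257) = √(-115711 + (-16 - 2*(-1) - 28)*2257) = √(-115711 + (-16 - 4*(-½) - 28)*2257) = √(-115711 + (-16 + 2 - 28)*2257) = √(-115711 - 42*2257) = √(-115711 - 94794) = √(-210505) = I*√210505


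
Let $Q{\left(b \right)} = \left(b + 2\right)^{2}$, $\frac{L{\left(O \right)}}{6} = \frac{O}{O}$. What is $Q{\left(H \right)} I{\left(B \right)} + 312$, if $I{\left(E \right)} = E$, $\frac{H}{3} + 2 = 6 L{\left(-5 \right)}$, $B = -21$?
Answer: $-226824$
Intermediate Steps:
$L{\left(O \right)} = 6$ ($L{\left(O \right)} = 6 \frac{O}{O} = 6 \cdot 1 = 6$)
$H = 102$ ($H = -6 + 3 \cdot 6 \cdot 6 = -6 + 3 \cdot 36 = -6 + 108 = 102$)
$Q{\left(b \right)} = \left(2 + b\right)^{2}$
$Q{\left(H \right)} I{\left(B \right)} + 312 = \left(2 + 102\right)^{2} \left(-21\right) + 312 = 104^{2} \left(-21\right) + 312 = 10816 \left(-21\right) + 312 = -227136 + 312 = -226824$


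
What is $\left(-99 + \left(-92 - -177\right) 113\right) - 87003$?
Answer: $-77497$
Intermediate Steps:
$\left(-99 + \left(-92 - -177\right) 113\right) - 87003 = \left(-99 + \left(-92 + 177\right) 113\right) - 87003 = \left(-99 + 85 \cdot 113\right) - 87003 = \left(-99 + 9605\right) - 87003 = 9506 - 87003 = -77497$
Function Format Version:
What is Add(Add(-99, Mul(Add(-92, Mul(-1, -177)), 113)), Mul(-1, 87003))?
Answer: -77497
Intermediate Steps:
Add(Add(-99, Mul(Add(-92, Mul(-1, -177)), 113)), Mul(-1, 87003)) = Add(Add(-99, Mul(Add(-92, 177), 113)), -87003) = Add(Add(-99, Mul(85, 113)), -87003) = Add(Add(-99, 9605), -87003) = Add(9506, -87003) = -77497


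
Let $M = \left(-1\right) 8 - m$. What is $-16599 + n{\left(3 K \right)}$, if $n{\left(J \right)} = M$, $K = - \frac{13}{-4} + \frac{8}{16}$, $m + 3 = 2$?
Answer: $-16606$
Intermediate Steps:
$m = -1$ ($m = -3 + 2 = -1$)
$K = \frac{15}{4}$ ($K = \left(-13\right) \left(- \frac{1}{4}\right) + 8 \cdot \frac{1}{16} = \frac{13}{4} + \frac{1}{2} = \frac{15}{4} \approx 3.75$)
$M = -7$ ($M = \left(-1\right) 8 - -1 = -8 + 1 = -7$)
$n{\left(J \right)} = -7$
$-16599 + n{\left(3 K \right)} = -16599 - 7 = -16606$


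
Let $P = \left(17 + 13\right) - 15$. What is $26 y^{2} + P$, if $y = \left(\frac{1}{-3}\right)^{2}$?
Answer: $\frac{1241}{81} \approx 15.321$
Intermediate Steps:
$y = \frac{1}{9}$ ($y = \left(- \frac{1}{3}\right)^{2} = \frac{1}{9} \approx 0.11111$)
$P = 15$ ($P = 30 - 15 = 15$)
$26 y^{2} + P = \frac{26}{81} + 15 = \frac{1241}{81}$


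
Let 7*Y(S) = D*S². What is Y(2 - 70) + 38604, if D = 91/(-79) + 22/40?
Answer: 105640704/2765 ≈ 38206.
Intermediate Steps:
D = -951/1580 (D = 91*(-1/79) + 22*(1/40) = -91/79 + 11/20 = -951/1580 ≈ -0.60190)
Y(S) = -951*S²/11060 (Y(S) = (-951*S²/1580)/7 = -951*S²/11060)
Y(2 - 70) + 38604 = -951*(2 - 70)²/11060 + 38604 = -951/11060*(-68)² + 38604 = -951/11060*4624 + 38604 = -1099356/2765 + 38604 = 105640704/2765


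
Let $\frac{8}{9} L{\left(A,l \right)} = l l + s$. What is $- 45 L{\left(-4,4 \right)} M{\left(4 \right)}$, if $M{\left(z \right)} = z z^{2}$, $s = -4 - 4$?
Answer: $-25920$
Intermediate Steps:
$s = -8$
$M{\left(z \right)} = z^{3}$
$L{\left(A,l \right)} = -9 + \frac{9 l^{2}}{8}$ ($L{\left(A,l \right)} = \frac{9 \left(l l - 8\right)}{8} = \frac{9 \left(l^{2} - 8\right)}{8} = \frac{9 \left(-8 + l^{2}\right)}{8} = -9 + \frac{9 l^{2}}{8}$)
$- 45 L{\left(-4,4 \right)} M{\left(4 \right)} = - 45 \left(-9 + \frac{9 \cdot 4^{2}}{8}\right) 4^{3} = - 45 \left(-9 + \frac{9}{8} \cdot 16\right) 64 = - 45 \left(-9 + 18\right) 64 = \left(-45\right) 9 \cdot 64 = \left(-405\right) 64 = -25920$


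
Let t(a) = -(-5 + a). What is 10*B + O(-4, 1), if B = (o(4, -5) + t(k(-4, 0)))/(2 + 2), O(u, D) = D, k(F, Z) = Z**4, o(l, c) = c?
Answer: 1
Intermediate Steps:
t(a) = 5 - a
B = 0 (B = (-5 + (5 - 1*0**4))/(2 + 2) = (-5 + (5 - 1*0))/4 = (-5 + (5 + 0))*(1/4) = (-5 + 5)*(1/4) = 0*(1/4) = 0)
10*B + O(-4, 1) = 10*0 + 1 = 0 + 1 = 1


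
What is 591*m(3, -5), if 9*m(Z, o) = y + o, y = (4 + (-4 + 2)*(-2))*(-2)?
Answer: -1379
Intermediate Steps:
y = -16 (y = (4 - 2*(-2))*(-2) = (4 + 4)*(-2) = 8*(-2) = -16)
m(Z, o) = -16/9 + o/9 (m(Z, o) = (-16 + o)/9 = -16/9 + o/9)
591*m(3, -5) = 591*(-16/9 + (⅑)*(-5)) = 591*(-16/9 - 5/9) = 591*(-7/3) = -1379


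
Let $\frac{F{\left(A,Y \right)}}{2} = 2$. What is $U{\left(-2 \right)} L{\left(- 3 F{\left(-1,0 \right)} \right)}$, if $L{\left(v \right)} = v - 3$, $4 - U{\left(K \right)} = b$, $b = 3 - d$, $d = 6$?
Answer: $-105$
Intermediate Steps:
$F{\left(A,Y \right)} = 4$ ($F{\left(A,Y \right)} = 2 \cdot 2 = 4$)
$b = -3$ ($b = 3 - 6 = -3$)
$U{\left(K \right)} = 7$ ($U{\left(K \right)} = 4 - -3 = 4 + 3 = 7$)
$L{\left(v \right)} = -3 + v$
$U{\left(-2 \right)} L{\left(- 3 F{\left(-1,0 \right)} \right)} = 7 \left(-3 - 12\right) = 7 \left(-15\right) = -105$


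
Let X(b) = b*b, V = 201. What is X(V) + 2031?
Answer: 42432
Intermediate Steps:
X(b) = b**2
X(V) + 2031 = 201**2 + 2031 = 40401 + 2031 = 42432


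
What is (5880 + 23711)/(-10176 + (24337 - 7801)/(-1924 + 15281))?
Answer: -395246987/135904296 ≈ -2.9083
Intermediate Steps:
(5880 + 23711)/(-10176 + (24337 - 7801)/(-1924 + 15281)) = 29591/(-10176 + 16536/13357) = 29591/(-135904296/13357) = 29591*(-13357/135904296) = -395246987/135904296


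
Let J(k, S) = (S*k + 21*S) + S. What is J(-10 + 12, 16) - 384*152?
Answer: -57984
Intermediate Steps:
J(k, S) = 22*S + S*k (J(k, S) = (21*S + S*k) + S = 22*S + S*k)
J(-10 + 12, 16) - 384*152 = 16*(22 + (-10 + 12)) - 384*152 = 16*(22 + 2) - 58368 = 16*24 - 58368 = 384 - 58368 = -57984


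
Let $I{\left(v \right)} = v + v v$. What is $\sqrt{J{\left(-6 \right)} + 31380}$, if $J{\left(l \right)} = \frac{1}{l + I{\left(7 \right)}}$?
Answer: $\frac{\sqrt{3138002}}{10} \approx 177.14$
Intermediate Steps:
$I{\left(v \right)} = v + v^{2}$
$J{\left(l \right)} = \frac{1}{56 + l}$ ($J{\left(l \right)} = \frac{1}{l + 7 \left(1 + 7\right)} = \frac{1}{l + 7 \cdot 8} = \frac{1}{l + 56} = \frac{1}{56 + l}$)
$\sqrt{J{\left(-6 \right)} + 31380} = \sqrt{\frac{1}{56 - 6} + 31380} = \sqrt{\frac{1}{50} + 31380} = \sqrt{\frac{1569001}{50}} = \frac{\sqrt{3138002}}{10}$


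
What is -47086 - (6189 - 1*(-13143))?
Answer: -66418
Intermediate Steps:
-47086 - (6189 - 1*(-13143)) = -47086 - (6189 + 13143) = -47086 - 1*19332 = -47086 - 19332 = -66418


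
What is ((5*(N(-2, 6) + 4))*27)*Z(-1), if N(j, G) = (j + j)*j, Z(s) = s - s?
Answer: 0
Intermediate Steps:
Z(s) = 0
N(j, G) = 2*j² (N(j, G) = (2*j)*j = 2*j²)
((5*(N(-2, 6) + 4))*27)*Z(-1) = ((5*(2*(-2)² + 4))*27)*0 = ((5*(2*4 + 4))*27)*0 = ((5*(8 + 4))*27)*0 = ((5*12)*27)*0 = (60*27)*0 = 1620*0 = 0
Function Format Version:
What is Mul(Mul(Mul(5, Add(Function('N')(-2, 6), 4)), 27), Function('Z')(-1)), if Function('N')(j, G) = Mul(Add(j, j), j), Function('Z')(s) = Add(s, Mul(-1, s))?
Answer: 0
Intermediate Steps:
Function('Z')(s) = 0
Function('N')(j, G) = Mul(2, Pow(j, 2)) (Function('N')(j, G) = Mul(Mul(2, j), j) = Mul(2, Pow(j, 2)))
Mul(Mul(Mul(5, Add(Function('N')(-2, 6), 4)), 27), Function('Z')(-1)) = Mul(Mul(Mul(5, Add(Mul(2, Pow(-2, 2)), 4)), 27), 0) = Mul(Mul(Mul(5, Add(Mul(2, 4), 4)), 27), 0) = Mul(Mul(Mul(5, Add(8, 4)), 27), 0) = Mul(Mul(Mul(5, 12), 27), 0) = Mul(Mul(60, 27), 0) = Mul(1620, 0) = 0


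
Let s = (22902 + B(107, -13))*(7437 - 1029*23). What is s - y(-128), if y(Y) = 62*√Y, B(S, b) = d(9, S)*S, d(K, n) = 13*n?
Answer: -2787323970 - 496*I*√2 ≈ -2.7873e+9 - 701.45*I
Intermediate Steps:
B(S, b) = 13*S² (B(S, b) = (13*S)*S = 13*S²)
s = -2787323970 (s = (22902 + 13*107²)*(7437 - 1029*23) = (22902 + 13*11449)*(7437 - 23667) = (22902 + 148837)*(-16230) = 171739*(-16230) = -2787323970)
s - y(-128) = -2787323970 - 62*√(-128) = -2787323970 - 62*8*I*√2 = -2787323970 - 496*I*√2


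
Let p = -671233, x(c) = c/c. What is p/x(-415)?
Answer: -671233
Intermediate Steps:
x(c) = 1
p/x(-415) = -671233/1 = -671233*1 = -671233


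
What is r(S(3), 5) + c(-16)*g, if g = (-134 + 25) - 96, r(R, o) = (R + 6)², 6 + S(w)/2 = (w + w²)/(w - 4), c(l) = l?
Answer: 4180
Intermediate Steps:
S(w) = -12 + 2*(w + w²)/(-4 + w) (S(w) = -12 + 2*((w + w²)/(w - 4)) = -12 + 2*((w + w²)/(-4 + w)) = -12 + 2*(w + w²)/(-4 + w))
r(R, o) = (6 + R)²
g = -205 (g = -109 - 96 = -205)
r(S(3), 5) + c(-16)*g = (6 + 2*(24 + 3² - 5*3)/(-4 + 3))² - 16*(-205) = (6 + 2*(24 + 9 - 15)/(-1))² + 3280 = (6 + 2*(-1)*18)² + 3280 = (6 - 36)² + 3280 = (-30)² + 3280 = 900 + 3280 = 4180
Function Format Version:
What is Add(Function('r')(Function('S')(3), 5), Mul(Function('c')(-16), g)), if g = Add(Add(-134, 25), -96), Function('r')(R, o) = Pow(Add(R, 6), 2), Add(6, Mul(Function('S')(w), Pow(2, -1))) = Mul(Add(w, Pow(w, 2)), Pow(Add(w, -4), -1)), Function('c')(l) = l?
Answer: 4180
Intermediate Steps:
Function('S')(w) = Add(-12, Mul(2, Pow(Add(-4, w), -1), Add(w, Pow(w, 2)))) (Function('S')(w) = Add(-12, Mul(2, Mul(Add(w, Pow(w, 2)), Pow(Add(w, -4), -1)))) = Add(-12, Mul(2, Mul(Add(w, Pow(w, 2)), Pow(Add(-4, w), -1)))) = Add(-12, Mul(2, Mul(Pow(Add(-4, w), -1), Add(w, Pow(w, 2))))) = Add(-12, Mul(2, Pow(Add(-4, w), -1), Add(w, Pow(w, 2)))))
Function('r')(R, o) = Pow(Add(6, R), 2)
g = -205 (g = Add(-109, -96) = -205)
Add(Function('r')(Function('S')(3), 5), Mul(Function('c')(-16), g)) = Add(Pow(Add(6, Mul(2, Pow(Add(-4, 3), -1), Add(24, Pow(3, 2), Mul(-5, 3)))), 2), Mul(-16, -205)) = Add(Pow(Add(6, Mul(2, Pow(-1, -1), Add(24, 9, -15))), 2), 3280) = Add(Pow(Add(6, Mul(2, -1, 18)), 2), 3280) = Add(Pow(Add(6, -36), 2), 3280) = Add(Pow(-30, 2), 3280) = Add(900, 3280) = 4180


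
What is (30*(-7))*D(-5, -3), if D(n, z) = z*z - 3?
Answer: -1260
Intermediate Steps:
D(n, z) = -3 + z² (D(n, z) = z² - 3 = -3 + z²)
(30*(-7))*D(-5, -3) = (30*(-7))*(-3 + (-3)²) = -210*(-3 + 9) = -210*6 = -1260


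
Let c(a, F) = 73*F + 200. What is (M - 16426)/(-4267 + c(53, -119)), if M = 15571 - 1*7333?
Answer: 4094/6377 ≈ 0.64199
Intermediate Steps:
c(a, F) = 200 + 73*F
M = 8238 (M = 15571 - 7333 = 8238)
(M - 16426)/(-4267 + c(53, -119)) = (8238 - 16426)/(-4267 + (200 + 73*(-119))) = -8188/(-4267 + (200 - 8687)) = -8188/(-4267 - 8487) = -8188/(-12754) = -8188*(-1/12754) = 4094/6377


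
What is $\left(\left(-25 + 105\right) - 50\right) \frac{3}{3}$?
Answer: $30$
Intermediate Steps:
$\left(\left(-25 + 105\right) - 50\right) \frac{3}{3} = \left(80 - 50\right) 3 \cdot \frac{1}{3} = 30 \cdot 1 = 30$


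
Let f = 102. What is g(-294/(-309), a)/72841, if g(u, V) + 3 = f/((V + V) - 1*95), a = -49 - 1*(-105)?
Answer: 3/72841 ≈ 4.1186e-5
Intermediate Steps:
a = 56 (a = -49 + 105 = 56)
g(u, V) = -3 + 102/(-95 + 2*V) (g(u, V) = -3 + 102/((V + V) - 1*95) = -3 + 102/(2*V - 95) = -3 + 102/(-95 + 2*V))
g(-294/(-309), a)/72841 = (3*(129 - 2*56)/(-95 + 2*56))/72841 = (3*(129 - 112)/(-95 + 112))*(1/72841) = (3*17/17)*(1/72841) = (3*(1/17)*17)*(1/72841) = 3*(1/72841) = 3/72841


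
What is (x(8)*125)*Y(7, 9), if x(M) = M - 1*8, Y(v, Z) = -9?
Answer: 0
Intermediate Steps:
x(M) = -8 + M (x(M) = M - 8 = -8 + M)
(x(8)*125)*Y(7, 9) = ((-8 + 8)*125)*(-9) = (0*125)*(-9) = 0*(-9) = 0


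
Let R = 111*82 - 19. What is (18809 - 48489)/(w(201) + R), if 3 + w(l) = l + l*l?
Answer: -14840/24841 ≈ -0.59740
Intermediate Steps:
R = 9083 (R = 9102 - 19 = 9083)
w(l) = -3 + l + l² (w(l) = -3 + (l + l*l) = -3 + (l + l²) = -3 + l + l²)
(18809 - 48489)/(w(201) + R) = (18809 - 48489)/((-3 + 201 + 201²) + 9083) = -29680/((-3 + 201 + 40401) + 9083) = -29680/(40599 + 9083) = -29680/49682 = -29680*1/49682 = -14840/24841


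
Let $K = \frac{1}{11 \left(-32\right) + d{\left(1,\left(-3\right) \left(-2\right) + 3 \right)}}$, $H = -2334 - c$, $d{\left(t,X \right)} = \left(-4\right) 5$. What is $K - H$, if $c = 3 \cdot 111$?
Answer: $\frac{992123}{372} \approx 2667.0$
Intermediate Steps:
$d{\left(t,X \right)} = -20$
$c = 333$
$H = -2667$ ($H = -2334 - 333 = -2667$)
$K = - \frac{1}{372}$ ($K = \frac{1}{11 \left(-32\right) - 20} = \frac{1}{-352 - 20} = \frac{1}{-372} = - \frac{1}{372} \approx -0.0026882$)
$K - H = - \frac{1}{372} - -2667 = - \frac{1}{372} + 2667 = \frac{992123}{372}$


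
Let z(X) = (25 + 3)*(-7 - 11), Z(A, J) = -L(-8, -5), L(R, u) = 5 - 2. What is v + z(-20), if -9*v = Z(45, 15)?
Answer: -1511/3 ≈ -503.67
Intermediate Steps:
L(R, u) = 3
Z(A, J) = -3 (Z(A, J) = -1*3 = -3)
z(X) = -504 (z(X) = 28*(-18) = -504)
v = ⅓ (v = -⅑*(-3) = ⅓ ≈ 0.33333)
v + z(-20) = ⅓ - 504 = -1511/3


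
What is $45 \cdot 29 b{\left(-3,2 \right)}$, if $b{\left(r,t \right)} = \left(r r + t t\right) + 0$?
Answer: $16965$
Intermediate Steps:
$b{\left(r,t \right)} = r^{2} + t^{2}$ ($b{\left(r,t \right)} = \left(r^{2} + t^{2}\right) + 0 = r^{2} + t^{2}$)
$45 \cdot 29 b{\left(-3,2 \right)} = 45 \cdot 29 \left(\left(-3\right)^{2} + 2^{2}\right) = 1305 \left(9 + 4\right) = 1305 \cdot 13 = 16965$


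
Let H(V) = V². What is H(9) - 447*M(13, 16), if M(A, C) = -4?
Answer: 1869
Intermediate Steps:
H(9) - 447*M(13, 16) = 9² - 447*(-4) = 81 + 1788 = 1869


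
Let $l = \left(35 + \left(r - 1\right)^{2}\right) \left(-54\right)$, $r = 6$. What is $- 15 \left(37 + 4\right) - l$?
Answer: $2625$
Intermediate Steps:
$l = -3240$ ($l = \left(35 + \left(6 - 1\right)^{2}\right) \left(-54\right) = \left(35 + 5^{2}\right) \left(-54\right) = \left(35 + 25\right) \left(-54\right) = 60 \left(-54\right) = -3240$)
$- 15 \left(37 + 4\right) - l = - 15 \left(37 + 4\right) - -3240 = \left(-15\right) 41 + 3240 = -615 + 3240 = 2625$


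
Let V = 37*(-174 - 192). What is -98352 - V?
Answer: -84810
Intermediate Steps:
V = -13542 (V = 37*(-366) = -13542)
-98352 - V = -98352 - 1*(-13542) = -98352 + 13542 = -84810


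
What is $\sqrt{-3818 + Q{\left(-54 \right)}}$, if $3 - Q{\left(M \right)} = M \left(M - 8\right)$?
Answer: $i \sqrt{7163} \approx 84.635 i$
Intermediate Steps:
$Q{\left(M \right)} = 3 - M \left(-8 + M\right)$ ($Q{\left(M \right)} = 3 - M \left(M - 8\right) = 3 - M \left(-8 + M\right)$)
$\sqrt{-3818 + Q{\left(-54 \right)}} = \sqrt{-3818 + \left(3 - \left(-54\right)^{2} + 8 \left(-54\right)\right)} = \sqrt{-3818 - 3345} = \sqrt{-7163} = i \sqrt{7163}$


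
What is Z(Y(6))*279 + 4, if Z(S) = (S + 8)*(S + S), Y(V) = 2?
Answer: 11164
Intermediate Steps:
Z(S) = 2*S*(8 + S) (Z(S) = (8 + S)*(2*S) = 2*S*(8 + S))
Z(Y(6))*279 + 4 = (2*2*(8 + 2))*279 + 4 = (2*2*10)*279 + 4 = 40*279 + 4 = 11160 + 4 = 11164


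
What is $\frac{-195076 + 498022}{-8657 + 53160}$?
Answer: $\frac{302946}{44503} \approx 6.8073$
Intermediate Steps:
$\frac{-195076 + 498022}{-8657 + 53160} = \frac{302946}{44503}$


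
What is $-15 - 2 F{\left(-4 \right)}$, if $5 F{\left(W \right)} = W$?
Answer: $- \frac{67}{5} \approx -13.4$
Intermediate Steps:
$F{\left(W \right)} = \frac{W}{5}$
$-15 - 2 F{\left(-4 \right)} = -15 - 2 \cdot \frac{1}{5} \left(-4\right) = -15 - - \frac{8}{5} = -15 + \frac{8}{5} = - \frac{67}{5}$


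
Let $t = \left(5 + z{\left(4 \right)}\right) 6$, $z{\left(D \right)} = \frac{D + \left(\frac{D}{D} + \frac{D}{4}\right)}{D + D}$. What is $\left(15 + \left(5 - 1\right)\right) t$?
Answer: $\frac{1311}{2} \approx 655.5$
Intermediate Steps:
$z{\left(D \right)} = \frac{1 + \frac{5 D}{4}}{2 D}$ ($z{\left(D \right)} = \frac{D + \left(1 + D \frac{1}{4}\right)}{2 D} = \left(D + \left(1 + \frac{D}{4}\right)\right) \frac{1}{2 D} = \left(1 + \frac{5 D}{4}\right) \frac{1}{2 D} = \frac{1 + \frac{5 D}{4}}{2 D}$)
$t = \frac{69}{2}$ ($t = \left(5 + \frac{4 + 5 \cdot 4}{8 \cdot 4}\right) 6 = \left(5 + \frac{1}{8} \cdot \frac{1}{4} \left(4 + 20\right)\right) 6 = \left(5 + \frac{1}{8} \cdot \frac{1}{4} \cdot 24\right) 6 = \left(5 + \frac{3}{4}\right) 6 = \frac{23}{4} \cdot 6 = \frac{69}{2} \approx 34.5$)
$\left(15 + \left(5 - 1\right)\right) t = \left(15 + \left(5 - 1\right)\right) \frac{69}{2} = \left(15 + 4\right) \frac{69}{2} = 19 \cdot \frac{69}{2} = \frac{1311}{2}$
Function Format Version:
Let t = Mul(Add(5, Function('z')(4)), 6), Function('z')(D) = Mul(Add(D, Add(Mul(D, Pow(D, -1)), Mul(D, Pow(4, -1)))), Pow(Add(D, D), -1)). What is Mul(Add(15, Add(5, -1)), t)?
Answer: Rational(1311, 2) ≈ 655.50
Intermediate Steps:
Function('z')(D) = Mul(Rational(1, 2), Pow(D, -1), Add(1, Mul(Rational(5, 4), D))) (Function('z')(D) = Mul(Add(D, Add(1, Mul(D, Rational(1, 4)))), Pow(Mul(2, D), -1)) = Mul(Add(D, Add(1, Mul(Rational(1, 4), D))), Mul(Rational(1, 2), Pow(D, -1))) = Mul(Add(1, Mul(Rational(5, 4), D)), Mul(Rational(1, 2), Pow(D, -1))) = Mul(Rational(1, 2), Pow(D, -1), Add(1, Mul(Rational(5, 4), D))))
t = Rational(69, 2) (t = Mul(Add(5, Mul(Rational(1, 8), Pow(4, -1), Add(4, Mul(5, 4)))), 6) = Mul(Add(5, Mul(Rational(1, 8), Rational(1, 4), Add(4, 20))), 6) = Mul(Add(5, Mul(Rational(1, 8), Rational(1, 4), 24)), 6) = Mul(Add(5, Rational(3, 4)), 6) = Mul(Rational(23, 4), 6) = Rational(69, 2) ≈ 34.500)
Mul(Add(15, Add(5, -1)), t) = Mul(Add(15, Add(5, -1)), Rational(69, 2)) = Mul(Add(15, 4), Rational(69, 2)) = Mul(19, Rational(69, 2)) = Rational(1311, 2)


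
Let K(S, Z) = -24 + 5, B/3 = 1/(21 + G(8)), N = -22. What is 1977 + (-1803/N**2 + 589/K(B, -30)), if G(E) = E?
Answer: 940061/484 ≈ 1942.3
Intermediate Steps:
B = 3/29 (B = 3/(21 + 8) = 3/29 ≈ 0.10345)
K(S, Z) = -19
1977 + (-1803/N**2 + 589/K(B, -30)) = 1977 + (-1803/((-22)**2) + 589/(-19)) = 1977 + (-1803/484 + 589*(-1/19)) = 1977 + (-1803*1/484 - 31) = 1977 + (-1803/484 - 31) = 1977 - 16807/484 = 940061/484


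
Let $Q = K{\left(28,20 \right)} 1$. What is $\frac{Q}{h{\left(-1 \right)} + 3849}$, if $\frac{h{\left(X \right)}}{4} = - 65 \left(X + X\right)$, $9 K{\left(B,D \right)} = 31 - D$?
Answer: $\frac{11}{39321} \approx 0.00027975$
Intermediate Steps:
$K{\left(B,D \right)} = \frac{31}{9} - \frac{D}{9}$ ($K{\left(B,D \right)} = \frac{31 - D}{9} = \frac{31}{9} - \frac{D}{9}$)
$h{\left(X \right)} = - 520 X$ ($h{\left(X \right)} = 4 \left(- 65 \left(X + X\right)\right) = 4 \left(- 65 \cdot 2 X\right) = 4 \left(- 130 X\right) = - 520 X$)
$Q = \frac{11}{9}$ ($Q = \left(\frac{31}{9} - \frac{20}{9}\right) 1 = \frac{11}{9} \cdot 1 = \frac{11}{9} \approx 1.2222$)
$\frac{Q}{h{\left(-1 \right)} + 3849} = \frac{11}{9 \left(\left(-520\right) \left(-1\right) + 3849\right)} = \frac{11}{9 \left(520 + 3849\right)} = \frac{11}{9 \cdot 4369} = \frac{11}{9} \cdot \frac{1}{4369} = \frac{11}{39321}$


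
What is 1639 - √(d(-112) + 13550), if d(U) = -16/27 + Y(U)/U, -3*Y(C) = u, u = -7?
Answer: 1639 - √17560005/36 ≈ 1522.6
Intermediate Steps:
Y(C) = 7/3 (Y(C) = -⅓*(-7) = 7/3)
d(U) = -16/27 + 7/(3*U)
1639 - √(d(-112) + 13550) = 1639 - √((1/27)*(63 - 16*(-112))/(-112) + 13550) = 1639 - √((1/27)*(-1/112)*(63 + 1792) + 13550) = 1639 - √((1/27)*(-1/112)*1855 + 13550) = 1639 - √(-265/432 + 13550) = 1639 - √(5853335/432) = 1639 - √17560005/36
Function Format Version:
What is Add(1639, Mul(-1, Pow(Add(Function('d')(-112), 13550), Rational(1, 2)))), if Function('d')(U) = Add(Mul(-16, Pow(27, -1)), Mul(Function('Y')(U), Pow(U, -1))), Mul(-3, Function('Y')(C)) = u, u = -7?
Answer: Add(1639, Mul(Rational(-1, 36), Pow(17560005, Rational(1, 2)))) ≈ 1522.6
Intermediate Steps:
Function('Y')(C) = Rational(7, 3) (Function('Y')(C) = Mul(Rational(-1, 3), -7) = Rational(7, 3))
Function('d')(U) = Add(Rational(-16, 27), Mul(Rational(7, 3), Pow(U, -1))) (Function('d')(U) = Add(Mul(-16, Pow(27, -1)), Mul(Rational(7, 3), Pow(U, -1))) = Add(Mul(-16, Rational(1, 27)), Mul(Rational(7, 3), Pow(U, -1))) = Add(Rational(-16, 27), Mul(Rational(7, 3), Pow(U, -1))))
Add(1639, Mul(-1, Pow(Add(Function('d')(-112), 13550), Rational(1, 2)))) = Add(1639, Mul(-1, Pow(Add(Mul(Rational(1, 27), Pow(-112, -1), Add(63, Mul(-16, -112))), 13550), Rational(1, 2)))) = Add(1639, Mul(-1, Pow(Add(Mul(Rational(1, 27), Rational(-1, 112), Add(63, 1792)), 13550), Rational(1, 2)))) = Add(1639, Mul(-1, Pow(Add(Mul(Rational(1, 27), Rational(-1, 112), 1855), 13550), Rational(1, 2)))) = Add(1639, Mul(-1, Pow(Add(Rational(-265, 432), 13550), Rational(1, 2)))) = Add(1639, Mul(-1, Pow(Rational(5853335, 432), Rational(1, 2)))) = Add(1639, Mul(-1, Mul(Rational(1, 36), Pow(17560005, Rational(1, 2))))) = Add(1639, Mul(Rational(-1, 36), Pow(17560005, Rational(1, 2))))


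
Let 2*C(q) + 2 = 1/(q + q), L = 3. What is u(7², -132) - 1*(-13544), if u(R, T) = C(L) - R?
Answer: 161929/12 ≈ 13494.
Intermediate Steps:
C(q) = -1 + 1/(4*q) (C(q) = -1 + 1/(2*(q + q)) = -1 + 1/(2*((2*q))) = -1 + (1/(2*q))/2 = -1 + 1/(4*q))
u(R, T) = -11/12 - R (u(R, T) = (¼ - 1*3)/3 - R = (¼ - 3)/3 - R = (⅓)*(-11/4) - R = -11/12 - R)
u(7², -132) - 1*(-13544) = (-11/12 - 1*7²) - 1*(-13544) = (-11/12 - 1*49) + 13544 = (-11/12 - 49) + 13544 = -599/12 + 13544 = 161929/12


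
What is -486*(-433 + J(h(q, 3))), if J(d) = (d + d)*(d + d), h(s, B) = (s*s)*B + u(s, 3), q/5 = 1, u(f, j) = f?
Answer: -12231162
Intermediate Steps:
q = 5 (q = 5*1 = 5)
h(s, B) = s + B*s**2 (h(s, B) = (s*s)*B + s = s**2*B + s = B*s**2 + s = s + B*s**2)
J(d) = 4*d**2 (J(d) = (2*d)*(2*d) = 4*d**2)
-486*(-433 + J(h(q, 3))) = -486*(-433 + 4*(5*(1 + 3*5))**2) = -486*(-433 + 4*(5*(1 + 15))**2) = -486*(-433 + 4*(5*16)**2) = -486*(-433 + 4*80**2) = -486*(-433 + 4*6400) = -486*(-433 + 25600) = -486*25167 = -12231162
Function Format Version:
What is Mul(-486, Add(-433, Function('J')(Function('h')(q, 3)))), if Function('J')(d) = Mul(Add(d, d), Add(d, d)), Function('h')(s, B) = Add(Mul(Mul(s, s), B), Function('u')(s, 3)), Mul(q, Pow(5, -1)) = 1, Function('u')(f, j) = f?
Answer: -12231162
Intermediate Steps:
q = 5 (q = Mul(5, 1) = 5)
Function('h')(s, B) = Add(s, Mul(B, Pow(s, 2))) (Function('h')(s, B) = Add(Mul(Mul(s, s), B), s) = Add(Mul(Pow(s, 2), B), s) = Add(Mul(B, Pow(s, 2)), s) = Add(s, Mul(B, Pow(s, 2))))
Function('J')(d) = Mul(4, Pow(d, 2)) (Function('J')(d) = Mul(Mul(2, d), Mul(2, d)) = Mul(4, Pow(d, 2)))
Mul(-486, Add(-433, Function('J')(Function('h')(q, 3)))) = Mul(-486, Add(-433, Mul(4, Pow(Mul(5, Add(1, Mul(3, 5))), 2)))) = Mul(-486, Add(-433, Mul(4, Pow(Mul(5, Add(1, 15)), 2)))) = Mul(-486, Add(-433, Mul(4, Pow(Mul(5, 16), 2)))) = Mul(-486, Add(-433, Mul(4, Pow(80, 2)))) = Mul(-486, Add(-433, Mul(4, 6400))) = Mul(-486, Add(-433, 25600)) = Mul(-486, 25167) = -12231162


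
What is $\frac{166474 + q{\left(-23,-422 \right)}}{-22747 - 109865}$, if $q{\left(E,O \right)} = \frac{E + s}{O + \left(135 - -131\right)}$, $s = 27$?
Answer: $- \frac{6492485}{5171868} \approx -1.2553$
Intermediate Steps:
$q{\left(E,O \right)} = \frac{27 + E}{266 + O}$ ($q{\left(E,O \right)} = \frac{E + 27}{O + \left(135 - -131\right)} = \frac{27 + E}{O + \left(135 + 131\right)} = \frac{27 + E}{O + 266} = \frac{27 + E}{266 + O}$)
$\frac{166474 + q{\left(-23,-422 \right)}}{-22747 - 109865} = \frac{166474 + \frac{27 - 23}{266 - 422}}{-22747 - 109865} = \frac{166474 + \frac{1}{-156} \cdot 4}{-132612} = \left(166474 - \frac{1}{39}\right) \left(- \frac{1}{132612}\right) = \frac{6492485}{39} \left(- \frac{1}{132612}\right) = - \frac{6492485}{5171868}$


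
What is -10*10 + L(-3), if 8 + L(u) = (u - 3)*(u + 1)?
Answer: -96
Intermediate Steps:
L(u) = -8 + (1 + u)*(-3 + u) (L(u) = -8 + (u - 3)*(u + 1) = -8 + (-3 + u)*(1 + u) = -8 + (1 + u)*(-3 + u))
-10*10 + L(-3) = -10*10 + (-11 + (-3)**2 - 2*(-3)) = -100 + (-11 + 9 + 6) = -100 + 4 = -96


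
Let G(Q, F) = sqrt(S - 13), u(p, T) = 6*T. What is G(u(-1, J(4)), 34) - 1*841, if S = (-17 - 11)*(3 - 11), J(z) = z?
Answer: -841 + sqrt(211) ≈ -826.47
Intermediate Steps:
S = 224 (S = -28*(-8) = 224)
G(Q, F) = sqrt(211) (G(Q, F) = sqrt(224 - 13) = sqrt(211))
G(u(-1, J(4)), 34) - 1*841 = sqrt(211) - 1*841 = sqrt(211) - 841 = -841 + sqrt(211)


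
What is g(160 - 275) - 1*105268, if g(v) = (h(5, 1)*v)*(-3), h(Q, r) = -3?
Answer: -106303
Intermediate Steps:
g(v) = 9*v (g(v) = -3*v*(-3) = 9*v)
g(160 - 275) - 1*105268 = 9*(160 - 275) - 1*105268 = 9*(-115) - 105268 = -1035 - 105268 = -106303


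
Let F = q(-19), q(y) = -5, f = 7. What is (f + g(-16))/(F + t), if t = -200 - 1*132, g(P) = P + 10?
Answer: -1/337 ≈ -0.0029674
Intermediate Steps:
F = -5
g(P) = 10 + P
t = -332 (t = -200 - 132 = -332)
(f + g(-16))/(F + t) = (7 + (10 - 16))/(-5 - 332) = (7 - 6)/(-337) = 1*(-1/337) = -1/337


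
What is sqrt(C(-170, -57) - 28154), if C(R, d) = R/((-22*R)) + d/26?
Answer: I*sqrt(575766906)/143 ≈ 167.8*I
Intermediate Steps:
C(R, d) = -1/22 + d/26 (C(R, d) = R*(-1/(22*R)) + d*(1/26) = -1/22 + d/26)
sqrt(C(-170, -57) - 28154) = sqrt((-1/22 + (1/26)*(-57)) - 28154) = sqrt((-1/22 - 57/26) - 28154) = sqrt(-320/143 - 28154) = sqrt(-4026342/143) = I*sqrt(575766906)/143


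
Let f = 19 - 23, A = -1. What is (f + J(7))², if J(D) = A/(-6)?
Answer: 529/36 ≈ 14.694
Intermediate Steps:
f = -4
J(D) = ⅙ (J(D) = -1/(-6) = -1*(-⅙) = ⅙)
(f + J(7))² = (-4 + ⅙)² = (-23/6)² = 529/36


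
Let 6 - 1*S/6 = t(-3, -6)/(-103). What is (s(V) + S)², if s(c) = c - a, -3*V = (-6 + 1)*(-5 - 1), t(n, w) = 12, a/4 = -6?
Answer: 27269284/10609 ≈ 2570.4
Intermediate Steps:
a = -24 (a = 4*(-6) = -24)
V = -10 (V = -(-6 + 1)*(-5 - 1)/3 = -(-5)*(-6)/3 = -⅓*30 = -10)
s(c) = 24 + c (s(c) = c - 1*(-24) = c + 24 = 24 + c)
S = 3780/103 (S = 36 - 72/(-103) = 36 - 72*(-1)/103 = 36 - 6*(-12/103) = 36 + 72/103 = 3780/103 ≈ 36.699)
(s(V) + S)² = ((24 - 10) + 3780/103)² = (14 + 3780/103)² = (5222/103)² = 27269284/10609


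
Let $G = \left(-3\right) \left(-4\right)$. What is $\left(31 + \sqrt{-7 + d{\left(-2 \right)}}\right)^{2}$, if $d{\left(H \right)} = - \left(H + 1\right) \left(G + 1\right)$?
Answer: $\left(31 + \sqrt{6}\right)^{2} \approx 1118.9$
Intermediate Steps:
$G = 12$
$d{\left(H \right)} = -13 - 13 H$ ($d{\left(H \right)} = - \left(H + 1\right) \left(12 + 1\right) = - \left(1 + H\right) 13 = - (13 + 13 H) = -13 - 13 H$)
$\left(31 + \sqrt{-7 + d{\left(-2 \right)}}\right)^{2} = \left(31 + \sqrt{-7 - -13}\right)^{2} = \left(31 + \sqrt{-7 + \left(-13 + 26\right)}\right)^{2} = \left(31 + \sqrt{-7 + 13}\right)^{2} = \left(31 + \sqrt{6}\right)^{2}$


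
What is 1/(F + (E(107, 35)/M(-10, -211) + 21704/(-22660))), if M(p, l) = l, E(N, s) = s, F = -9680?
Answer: -1195315/11571992361 ≈ -0.00010329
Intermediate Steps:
1/(F + (E(107, 35)/M(-10, -211) + 21704/(-22660))) = 1/(-9680 + (35/(-211) + 21704/(-22660))) = 1/(-9680 + (35*(-1/211) + 21704*(-1/22660))) = 1/(-9680 + (-35/211 - 5426/5665)) = 1/(-9680 - 1343161/1195315) = 1/(-11571992361/1195315) = -1195315/11571992361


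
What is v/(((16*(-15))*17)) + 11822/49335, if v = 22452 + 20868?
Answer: -756869/72930 ≈ -10.378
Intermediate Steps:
v = 43320
v/(((16*(-15))*17)) + 11822/49335 = 43320/(((16*(-15))*17)) + 11822/49335 = 43320/((-240*17)) + 11822*(1/49335) = 43320/(-4080) + 514/2145 = 43320*(-1/4080) + 514/2145 = -361/34 + 514/2145 = -756869/72930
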